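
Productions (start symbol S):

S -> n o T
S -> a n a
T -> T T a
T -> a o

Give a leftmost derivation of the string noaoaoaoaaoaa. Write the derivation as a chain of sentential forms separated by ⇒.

S⇒noT⇒noTTa⇒noaoTa⇒noaoTTaa⇒noaoTTaTaa⇒noaoaoTaTaa⇒noaoaoaoaTaa⇒noaoaoaoaaoaa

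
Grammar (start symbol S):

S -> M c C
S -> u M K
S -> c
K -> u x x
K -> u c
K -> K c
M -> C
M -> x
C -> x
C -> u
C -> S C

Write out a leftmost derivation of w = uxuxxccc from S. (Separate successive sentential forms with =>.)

S => uMK => uCK => uxK => uxKc => uxKcc => uxKccc => uxuxxccc

S => uMK   [S -> u M K]
uMK => uCK   [M -> C]
uCK => uxK   [C -> x]
uxK => uxKc   [K -> K c]
uxKc => uxKcc   [K -> K c]
uxKcc => uxKccc   [K -> K c]
uxKccc => uxuxxccc   [K -> u x x]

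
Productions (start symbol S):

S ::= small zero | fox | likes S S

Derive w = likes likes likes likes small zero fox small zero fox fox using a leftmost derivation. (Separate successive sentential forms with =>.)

S => likes S S   [S ::= likes S S]
likes S S => likes likes S S S   [S ::= likes S S]
likes likes S S S => likes likes likes S S S S   [S ::= likes S S]
likes likes likes S S S S => likes likes likes likes S S S S S   [S ::= likes S S]
likes likes likes likes S S S S S => likes likes likes likes small zero S S S S   [S ::= small zero]
likes likes likes likes small zero S S S S => likes likes likes likes small zero fox S S S   [S ::= fox]
likes likes likes likes small zero fox S S S => likes likes likes likes small zero fox small zero S S   [S ::= small zero]
likes likes likes likes small zero fox small zero S S => likes likes likes likes small zero fox small zero fox S   [S ::= fox]
likes likes likes likes small zero fox small zero fox S => likes likes likes likes small zero fox small zero fox fox   [S ::= fox]

S => likes S S => likes likes S S S => likes likes likes S S S S => likes likes likes likes S S S S S => likes likes likes likes small zero S S S S => likes likes likes likes small zero fox S S S => likes likes likes likes small zero fox small zero S S => likes likes likes likes small zero fox small zero fox S => likes likes likes likes small zero fox small zero fox fox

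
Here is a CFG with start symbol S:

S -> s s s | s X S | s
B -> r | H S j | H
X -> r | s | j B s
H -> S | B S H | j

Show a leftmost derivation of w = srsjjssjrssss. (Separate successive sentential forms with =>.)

S => sXS   [S -> s X S]
sXS => srS   [X -> r]
srS => srsXS   [S -> s X S]
srsXS => srsjBsS   [X -> j B s]
srsjBsS => srsjHsS   [B -> H]
srsjHsS => srsjjsS   [H -> j]
srsjjsS => srsjjssXS   [S -> s X S]
srsjjssXS => srsjjssjBsS   [X -> j B s]
srsjjssjBsS => srsjjssjrsS   [B -> r]
srsjjssjrsS => srsjjssjrssXS   [S -> s X S]
srsjjssjrssXS => srsjjssjrsssS   [X -> s]
srsjjssjrsssS => srsjjssjrssss   [S -> s]

S => sXS => srS => srsXS => srsjBsS => srsjHsS => srsjjsS => srsjjssXS => srsjjssjBsS => srsjjssjrsS => srsjjssjrssXS => srsjjssjrsssS => srsjjssjrssss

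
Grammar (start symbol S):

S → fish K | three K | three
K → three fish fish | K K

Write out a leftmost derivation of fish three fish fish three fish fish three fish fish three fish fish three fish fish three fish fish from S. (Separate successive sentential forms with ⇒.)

S ⇒ fish K ⇒ fish K K ⇒ fish K K K ⇒ fish K K K K ⇒ fish three fish fish K K K ⇒ fish three fish fish K K K K ⇒ fish three fish fish K K K K K ⇒ fish three fish fish three fish fish K K K K ⇒ fish three fish fish three fish fish three fish fish K K K ⇒ fish three fish fish three fish fish three fish fish three fish fish K K ⇒ fish three fish fish three fish fish three fish fish three fish fish three fish fish K ⇒ fish three fish fish three fish fish three fish fish three fish fish three fish fish three fish fish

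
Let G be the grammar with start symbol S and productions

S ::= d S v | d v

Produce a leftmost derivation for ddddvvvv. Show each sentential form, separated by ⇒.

S ⇒ dSv ⇒ ddSvv ⇒ dddSvvv ⇒ ddddvvvv

S ⇒ dSv   [S ::= d S v]
dSv ⇒ ddSvv   [S ::= d S v]
ddSvv ⇒ dddSvvv   [S ::= d S v]
dddSvvv ⇒ ddddvvvv   [S ::= d v]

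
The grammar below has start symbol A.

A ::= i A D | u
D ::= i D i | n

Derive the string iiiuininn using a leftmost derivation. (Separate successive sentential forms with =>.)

A => iAD   [A ::= i A D]
iAD => iiADD   [A ::= i A D]
iiADD => iiiADDD   [A ::= i A D]
iiiADDD => iiiuDDD   [A ::= u]
iiiuDDD => iiiuiDiDD   [D ::= i D i]
iiiuiDiDD => iiiuiniDD   [D ::= n]
iiiuiniDD => iiiuininD   [D ::= n]
iiiuininD => iiiuininn   [D ::= n]

A => iAD => iiADD => iiiADDD => iiiuDDD => iiiuiDiDD => iiiuiniDD => iiiuininD => iiiuininn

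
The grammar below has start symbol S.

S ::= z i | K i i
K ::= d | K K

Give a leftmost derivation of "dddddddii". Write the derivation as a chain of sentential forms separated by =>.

S=>Kii=>KKii=>dKii=>dKKii=>dKKKii=>dKKKKii=>dKKKKKii=>ddKKKKii=>dddKKKii=>ddddKKii=>ddddKKKii=>dddddKKii=>ddddddKii=>dddddddii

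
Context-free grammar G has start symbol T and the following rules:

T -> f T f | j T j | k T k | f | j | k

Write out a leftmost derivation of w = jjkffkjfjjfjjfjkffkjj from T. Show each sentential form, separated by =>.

T => jTj   [T -> j T j]
jTj => jjTjj   [T -> j T j]
jjTjj => jjkTkjj   [T -> k T k]
jjkTkjj => jjkfTfkjj   [T -> f T f]
jjkfTfkjj => jjkffTffkjj   [T -> f T f]
jjkffTffkjj => jjkffkTkffkjj   [T -> k T k]
jjkffkTkffkjj => jjkffkjTjkffkjj   [T -> j T j]
jjkffkjTjkffkjj => jjkffkjfTfjkffkjj   [T -> f T f]
jjkffkjfTfjkffkjj => jjkffkjfjTjfjkffkjj   [T -> j T j]
jjkffkjfjTjfjkffkjj => jjkffkjfjjTjjfjkffkjj   [T -> j T j]
jjkffkjfjjTjjfjkffkjj => jjkffkjfjjfjjfjkffkjj   [T -> f]

T=>jTj=>jjTjj=>jjkTkjj=>jjkfTfkjj=>jjkffTffkjj=>jjkffkTkffkjj=>jjkffkjTjkffkjj=>jjkffkjfTfjkffkjj=>jjkffkjfjTjfjkffkjj=>jjkffkjfjjTjjfjkffkjj=>jjkffkjfjjfjjfjkffkjj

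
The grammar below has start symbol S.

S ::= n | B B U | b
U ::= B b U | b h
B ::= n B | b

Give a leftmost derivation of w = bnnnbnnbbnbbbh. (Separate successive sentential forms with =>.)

S => BBU => bBU => bnBU => bnnBU => bnnnBU => bnnnbU => bnnnbBbU => bnnnbnBbU => bnnnbnnBbU => bnnnbnnbbU => bnnnbnnbbBbU => bnnnbnnbbnBbU => bnnnbnnbbnbbU => bnnnbnnbbnbbbh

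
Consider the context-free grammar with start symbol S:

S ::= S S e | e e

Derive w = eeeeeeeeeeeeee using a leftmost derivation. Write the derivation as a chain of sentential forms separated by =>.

S => SSe => SSeSe => eeSeSe => eeSSeeSe => eeSSeSeeSe => eeeeSeSeeSe => eeeeeeeSeeSe => eeeeeeeeeeeSe => eeeeeeeeeeeeee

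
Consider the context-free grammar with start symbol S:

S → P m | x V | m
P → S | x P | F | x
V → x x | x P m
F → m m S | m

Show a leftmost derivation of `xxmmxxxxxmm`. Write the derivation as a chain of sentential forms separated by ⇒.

S⇒xV⇒xxPm⇒xxFm⇒xxmmSm⇒xxmmxVm⇒xxmmxxPmm⇒xxmmxxSmm⇒xxmmxxxVmm⇒xxmmxxxxxmm

S ⇒ xV   [S → x V]
xV ⇒ xxPm   [V → x P m]
xxPm ⇒ xxFm   [P → F]
xxFm ⇒ xxmmSm   [F → m m S]
xxmmSm ⇒ xxmmxVm   [S → x V]
xxmmxVm ⇒ xxmmxxPmm   [V → x P m]
xxmmxxPmm ⇒ xxmmxxSmm   [P → S]
xxmmxxSmm ⇒ xxmmxxxVmm   [S → x V]
xxmmxxxVmm ⇒ xxmmxxxxxmm   [V → x x]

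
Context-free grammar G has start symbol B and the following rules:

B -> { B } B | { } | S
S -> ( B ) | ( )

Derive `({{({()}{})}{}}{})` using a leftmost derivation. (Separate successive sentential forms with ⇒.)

B ⇒ S   [B -> S]
S ⇒ (B)   [S -> ( B )]
(B) ⇒ ({B}B)   [B -> { B } B]
({B}B) ⇒ ({{B}B}B)   [B -> { B } B]
({{B}B}B) ⇒ ({{S}B}B)   [B -> S]
({{S}B}B) ⇒ ({{(B)}B}B)   [S -> ( B )]
({{(B)}B}B) ⇒ ({{({B}B)}B}B)   [B -> { B } B]
({{({B}B)}B}B) ⇒ ({{({S}B)}B}B)   [B -> S]
({{({S}B)}B}B) ⇒ ({{({()}B)}B}B)   [S -> ( )]
({{({()}B)}B}B) ⇒ ({{({()}{})}B}B)   [B -> { }]
({{({()}{})}B}B) ⇒ ({{({()}{})}{}}B)   [B -> { }]
({{({()}{})}{}}B) ⇒ ({{({()}{})}{}}{})   [B -> { }]

B ⇒ S ⇒ (B) ⇒ ({B}B) ⇒ ({{B}B}B) ⇒ ({{S}B}B) ⇒ ({{(B)}B}B) ⇒ ({{({B}B)}B}B) ⇒ ({{({S}B)}B}B) ⇒ ({{({()}B)}B}B) ⇒ ({{({()}{})}B}B) ⇒ ({{({()}{})}{}}B) ⇒ ({{({()}{})}{}}{})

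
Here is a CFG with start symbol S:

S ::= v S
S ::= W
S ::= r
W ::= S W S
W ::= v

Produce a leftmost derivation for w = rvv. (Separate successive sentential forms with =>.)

S=>W=>SWS=>rWS=>rvS=>rvW=>rvv

S => W   [S ::= W]
W => SWS   [W ::= S W S]
SWS => rWS   [S ::= r]
rWS => rvS   [W ::= v]
rvS => rvW   [S ::= W]
rvW => rvv   [W ::= v]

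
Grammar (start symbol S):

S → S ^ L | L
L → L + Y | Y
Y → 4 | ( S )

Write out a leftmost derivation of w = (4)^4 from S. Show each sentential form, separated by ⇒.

S ⇒ S^L ⇒ L^L ⇒ Y^L ⇒ (S)^L ⇒ (L)^L ⇒ (Y)^L ⇒ (4)^L ⇒ (4)^Y ⇒ (4)^4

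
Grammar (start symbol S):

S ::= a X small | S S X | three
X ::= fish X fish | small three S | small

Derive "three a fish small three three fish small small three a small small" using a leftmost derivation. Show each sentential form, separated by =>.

S => S S X   [S ::= S S X]
S S X => three S X   [S ::= three]
three S X => three a X small X   [S ::= a X small]
three a X small X => three a fish X fish small X   [X ::= fish X fish]
three a fish X fish small X => three a fish small three S fish small X   [X ::= small three S]
three a fish small three S fish small X => three a fish small three three fish small X   [S ::= three]
three a fish small three three fish small X => three a fish small three three fish small small three S   [X ::= small three S]
three a fish small three three fish small small three S => three a fish small three three fish small small three a X small   [S ::= a X small]
three a fish small three three fish small small three a X small => three a fish small three three fish small small three a small small   [X ::= small]

S => S S X => three S X => three a X small X => three a fish X fish small X => three a fish small three S fish small X => three a fish small three three fish small X => three a fish small three three fish small small three S => three a fish small three three fish small small three a X small => three a fish small three three fish small small three a small small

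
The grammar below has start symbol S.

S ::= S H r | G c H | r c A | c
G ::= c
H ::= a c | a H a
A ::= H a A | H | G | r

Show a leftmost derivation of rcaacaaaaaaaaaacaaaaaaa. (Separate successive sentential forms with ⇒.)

S⇒rcA⇒rcHaA⇒rcaHaaA⇒rcaacaaA⇒rcaacaaH⇒rcaacaaaHa⇒rcaacaaaaHaa⇒rcaacaaaaaHaaa⇒rcaacaaaaaaHaaaa⇒rcaacaaaaaaaHaaaaa⇒rcaacaaaaaaaaHaaaaaa⇒rcaacaaaaaaaaaHaaaaaaa⇒rcaacaaaaaaaaaacaaaaaaa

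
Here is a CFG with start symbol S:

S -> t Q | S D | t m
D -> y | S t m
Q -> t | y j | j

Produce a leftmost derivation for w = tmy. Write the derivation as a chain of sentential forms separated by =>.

S => SD   [S -> S D]
SD => tmD   [S -> t m]
tmD => tmy   [D -> y]

S=>SD=>tmD=>tmy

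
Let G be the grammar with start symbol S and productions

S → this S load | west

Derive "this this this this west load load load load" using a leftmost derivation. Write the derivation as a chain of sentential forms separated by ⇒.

S ⇒ this S load ⇒ this this S load load ⇒ this this this S load load load ⇒ this this this this S load load load load ⇒ this this this this west load load load load

S ⇒ this S load   [S → this S load]
this S load ⇒ this this S load load   [S → this S load]
this this S load load ⇒ this this this S load load load   [S → this S load]
this this this S load load load ⇒ this this this this S load load load load   [S → this S load]
this this this this S load load load load ⇒ this this this this west load load load load   [S → west]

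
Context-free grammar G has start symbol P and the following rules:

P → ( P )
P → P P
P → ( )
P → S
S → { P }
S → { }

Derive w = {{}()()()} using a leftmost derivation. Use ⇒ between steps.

P ⇒ S ⇒ {P} ⇒ {PP} ⇒ {PPP} ⇒ {PPPP} ⇒ {SPPP} ⇒ {{}PPP} ⇒ {{}()PP} ⇒ {{}()()P} ⇒ {{}()()()}

P ⇒ S   [P → S]
S ⇒ {P}   [S → { P }]
{P} ⇒ {PP}   [P → P P]
{PP} ⇒ {PPP}   [P → P P]
{PPP} ⇒ {PPPP}   [P → P P]
{PPPP} ⇒ {SPPP}   [P → S]
{SPPP} ⇒ {{}PPP}   [S → { }]
{{}PPP} ⇒ {{}()PP}   [P → ( )]
{{}()PP} ⇒ {{}()()P}   [P → ( )]
{{}()()P} ⇒ {{}()()()}   [P → ( )]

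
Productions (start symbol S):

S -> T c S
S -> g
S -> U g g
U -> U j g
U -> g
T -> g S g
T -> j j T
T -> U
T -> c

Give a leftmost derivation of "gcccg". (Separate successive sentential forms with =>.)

S => TcS   [S -> T c S]
TcS => UcS   [T -> U]
UcS => gcS   [U -> g]
gcS => gcTcS   [S -> T c S]
gcTcS => gcccS   [T -> c]
gcccS => gcccg   [S -> g]

S=>TcS=>UcS=>gcS=>gcTcS=>gcccS=>gcccg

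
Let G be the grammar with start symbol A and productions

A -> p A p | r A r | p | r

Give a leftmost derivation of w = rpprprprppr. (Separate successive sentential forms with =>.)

A => rAr   [A -> r A r]
rAr => rpApr   [A -> p A p]
rpApr => rppAppr   [A -> p A p]
rppAppr => rpprArppr   [A -> r A r]
rpprArppr => rpprpAprppr   [A -> p A p]
rpprpAprppr => rpprprprppr   [A -> r]

A => rAr => rpApr => rppAppr => rpprArppr => rpprpAprppr => rpprprprppr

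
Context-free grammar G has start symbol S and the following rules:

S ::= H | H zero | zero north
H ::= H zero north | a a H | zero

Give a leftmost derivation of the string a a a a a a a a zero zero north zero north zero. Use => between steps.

S => H zero   [S ::= H zero]
H zero => a a H zero   [H ::= a a H]
a a H zero => a a H zero north zero   [H ::= H zero north]
a a H zero north zero => a a a a H zero north zero   [H ::= a a H]
a a a a H zero north zero => a a a a a a H zero north zero   [H ::= a a H]
a a a a a a H zero north zero => a a a a a a a a H zero north zero   [H ::= a a H]
a a a a a a a a H zero north zero => a a a a a a a a H zero north zero north zero   [H ::= H zero north]
a a a a a a a a H zero north zero north zero => a a a a a a a a zero zero north zero north zero   [H ::= zero]

S => H zero => a a H zero => a a H zero north zero => a a a a H zero north zero => a a a a a a H zero north zero => a a a a a a a a H zero north zero => a a a a a a a a H zero north zero north zero => a a a a a a a a zero zero north zero north zero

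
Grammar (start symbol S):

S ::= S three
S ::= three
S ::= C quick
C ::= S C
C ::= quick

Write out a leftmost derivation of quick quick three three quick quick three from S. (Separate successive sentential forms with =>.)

S => S three => C quick three => S C quick three => S three C quick three => S three three C quick three => C quick three three C quick three => quick quick three three C quick three => quick quick three three quick quick three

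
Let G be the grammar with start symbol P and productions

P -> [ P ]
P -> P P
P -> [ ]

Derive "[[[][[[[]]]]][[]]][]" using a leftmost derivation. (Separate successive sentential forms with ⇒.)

P ⇒ PP   [P -> P P]
PP ⇒ [P]P   [P -> [ P ]]
[P]P ⇒ [PP]P   [P -> P P]
[PP]P ⇒ [[P]P]P   [P -> [ P ]]
[[P]P]P ⇒ [[PP]P]P   [P -> P P]
[[PP]P]P ⇒ [[[]P]P]P   [P -> [ ]]
[[[]P]P]P ⇒ [[[][P]]P]P   [P -> [ P ]]
[[[][P]]P]P ⇒ [[[][[P]]]P]P   [P -> [ P ]]
[[[][[P]]]P]P ⇒ [[[][[[P]]]]P]P   [P -> [ P ]]
[[[][[[P]]]]P]P ⇒ [[[][[[[]]]]]P]P   [P -> [ ]]
[[[][[[[]]]]]P]P ⇒ [[[][[[[]]]]][P]]P   [P -> [ P ]]
[[[][[[[]]]]][P]]P ⇒ [[[][[[[]]]]][[]]]P   [P -> [ ]]
[[[][[[[]]]]][[]]]P ⇒ [[[][[[[]]]]][[]]][]   [P -> [ ]]

P ⇒ PP ⇒ [P]P ⇒ [PP]P ⇒ [[P]P]P ⇒ [[PP]P]P ⇒ [[[]P]P]P ⇒ [[[][P]]P]P ⇒ [[[][[P]]]P]P ⇒ [[[][[[P]]]]P]P ⇒ [[[][[[[]]]]]P]P ⇒ [[[][[[[]]]]][P]]P ⇒ [[[][[[[]]]]][[]]]P ⇒ [[[][[[[]]]]][[]]][]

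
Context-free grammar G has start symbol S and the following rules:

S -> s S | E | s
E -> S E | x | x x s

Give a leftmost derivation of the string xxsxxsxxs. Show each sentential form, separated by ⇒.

S ⇒ E ⇒ SE ⇒ EE ⇒ SEE ⇒ EEE ⇒ xxsEE ⇒ xxsxxsE ⇒ xxsxxsxxs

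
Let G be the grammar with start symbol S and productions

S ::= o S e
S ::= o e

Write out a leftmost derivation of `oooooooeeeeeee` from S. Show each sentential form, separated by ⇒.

S ⇒ oSe ⇒ ooSee ⇒ oooSeee ⇒ ooooSeeee ⇒ oooooSeeeee ⇒ ooooooSeeeeee ⇒ oooooooeeeeeee

S ⇒ oSe   [S ::= o S e]
oSe ⇒ ooSee   [S ::= o S e]
ooSee ⇒ oooSeee   [S ::= o S e]
oooSeee ⇒ ooooSeeee   [S ::= o S e]
ooooSeeee ⇒ oooooSeeeee   [S ::= o S e]
oooooSeeeee ⇒ ooooooSeeeeee   [S ::= o S e]
ooooooSeeeeee ⇒ oooooooeeeeeee   [S ::= o e]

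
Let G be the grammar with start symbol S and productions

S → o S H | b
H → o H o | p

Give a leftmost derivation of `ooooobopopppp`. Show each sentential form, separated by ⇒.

S ⇒ oSH ⇒ ooSHH ⇒ oooSHHH ⇒ ooooSHHHH ⇒ oooooSHHHHH ⇒ ooooobHHHHH ⇒ oooooboHoHHHH ⇒ ooooobopoHHHH ⇒ ooooobopopHHH ⇒ ooooobopoppHH ⇒ ooooobopopppH ⇒ ooooobopopppp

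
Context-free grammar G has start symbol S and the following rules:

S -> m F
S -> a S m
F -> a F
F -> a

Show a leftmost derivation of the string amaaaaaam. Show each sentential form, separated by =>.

S=>aSm=>amFm=>amaFm=>amaaFm=>amaaaFm=>amaaaaFm=>amaaaaaFm=>amaaaaaam

S => aSm   [S -> a S m]
aSm => amFm   [S -> m F]
amFm => amaFm   [F -> a F]
amaFm => amaaFm   [F -> a F]
amaaFm => amaaaFm   [F -> a F]
amaaaFm => amaaaaFm   [F -> a F]
amaaaaFm => amaaaaaFm   [F -> a F]
amaaaaaFm => amaaaaaam   [F -> a]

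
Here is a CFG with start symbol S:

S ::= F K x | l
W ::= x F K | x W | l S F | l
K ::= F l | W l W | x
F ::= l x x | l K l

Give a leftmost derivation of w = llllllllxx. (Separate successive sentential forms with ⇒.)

S ⇒ FKx   [S ::= F K x]
FKx ⇒ lKlKx   [F ::= l K l]
lKlKx ⇒ lFllKx   [K ::= F l]
lFllKx ⇒ llKlllKx   [F ::= l K l]
llKlllKx ⇒ llWlWlllKx   [K ::= W l W]
llWlWlllKx ⇒ llllWlllKx   [W ::= l]
llllWlllKx ⇒ llllllllKx   [W ::= l]
llllllllKx ⇒ llllllllxx   [K ::= x]

S⇒FKx⇒lKlKx⇒lFllKx⇒llKlllKx⇒llWlWlllKx⇒llllWlllKx⇒llllllllKx⇒llllllllxx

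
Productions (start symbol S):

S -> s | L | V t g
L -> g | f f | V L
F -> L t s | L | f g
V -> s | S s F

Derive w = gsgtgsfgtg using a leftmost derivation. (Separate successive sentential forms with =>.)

S => Vtg   [S -> V t g]
Vtg => SsFtg   [V -> S s F]
SsFtg => VtgsFtg   [S -> V t g]
VtgsFtg => SsFtgsFtg   [V -> S s F]
SsFtgsFtg => LsFtgsFtg   [S -> L]
LsFtgsFtg => gsFtgsFtg   [L -> g]
gsFtgsFtg => gsLtgsFtg   [F -> L]
gsLtgsFtg => gsgtgsFtg   [L -> g]
gsgtgsFtg => gsgtgsfgtg   [F -> f g]

S=>Vtg=>SsFtg=>VtgsFtg=>SsFtgsFtg=>LsFtgsFtg=>gsFtgsFtg=>gsLtgsFtg=>gsgtgsFtg=>gsgtgsfgtg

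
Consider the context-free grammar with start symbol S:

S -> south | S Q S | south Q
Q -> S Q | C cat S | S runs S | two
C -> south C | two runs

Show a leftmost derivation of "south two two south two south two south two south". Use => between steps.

S => S Q S   [S -> S Q S]
S Q S => S Q S Q S   [S -> S Q S]
S Q S Q S => S Q S Q S Q S   [S -> S Q S]
S Q S Q S Q S => S Q S Q S Q S Q S   [S -> S Q S]
S Q S Q S Q S Q S => south Q Q S Q S Q S Q S   [S -> south Q]
south Q Q S Q S Q S Q S => south two Q S Q S Q S Q S   [Q -> two]
south two Q S Q S Q S Q S => south two two S Q S Q S Q S   [Q -> two]
south two two S Q S Q S Q S => south two two south Q S Q S Q S   [S -> south]
south two two south Q S Q S Q S => south two two south two S Q S Q S   [Q -> two]
south two two south two S Q S Q S => south two two south two south Q S Q S   [S -> south]
south two two south two south Q S Q S => south two two south two south two S Q S   [Q -> two]
south two two south two south two S Q S => south two two south two south two south Q S   [S -> south]
south two two south two south two south Q S => south two two south two south two south two S   [Q -> two]
south two two south two south two south two S => south two two south two south two south two south   [S -> south]

S => S Q S => S Q S Q S => S Q S Q S Q S => S Q S Q S Q S Q S => south Q Q S Q S Q S Q S => south two Q S Q S Q S Q S => south two two S Q S Q S Q S => south two two south Q S Q S Q S => south two two south two S Q S Q S => south two two south two south Q S Q S => south two two south two south two S Q S => south two two south two south two south Q S => south two two south two south two south two S => south two two south two south two south two south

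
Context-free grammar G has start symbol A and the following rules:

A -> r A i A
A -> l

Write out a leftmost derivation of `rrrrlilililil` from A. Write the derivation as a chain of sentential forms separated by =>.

A => rAiA => rrAiAiA => rrrAiAiAiA => rrrrAiAiAiAiA => rrrrliAiAiAiA => rrrrliliAiAiA => rrrrlililiAiA => rrrrlilililiA => rrrrlilililil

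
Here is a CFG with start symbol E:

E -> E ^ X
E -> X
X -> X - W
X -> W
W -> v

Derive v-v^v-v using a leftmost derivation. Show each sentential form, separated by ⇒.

E ⇒ E^X ⇒ X^X ⇒ X-W^X ⇒ W-W^X ⇒ v-W^X ⇒ v-v^X ⇒ v-v^X-W ⇒ v-v^W-W ⇒ v-v^v-W ⇒ v-v^v-v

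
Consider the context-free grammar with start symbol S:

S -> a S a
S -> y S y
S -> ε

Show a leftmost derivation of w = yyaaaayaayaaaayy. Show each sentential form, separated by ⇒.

S⇒ySy⇒yySyy⇒yyaSayy⇒yyaaSaayy⇒yyaaaSaaayy⇒yyaaaaSaaaayy⇒yyaaaaySyaaaayy⇒yyaaaayaSayaaaayy⇒yyaaaayaayaaaayy

S ⇒ ySy   [S -> y S y]
ySy ⇒ yySyy   [S -> y S y]
yySyy ⇒ yyaSayy   [S -> a S a]
yyaSayy ⇒ yyaaSaayy   [S -> a S a]
yyaaSaayy ⇒ yyaaaSaaayy   [S -> a S a]
yyaaaSaaayy ⇒ yyaaaaSaaaayy   [S -> a S a]
yyaaaaSaaaayy ⇒ yyaaaaySyaaaayy   [S -> y S y]
yyaaaaySyaaaayy ⇒ yyaaaayaSayaaaayy   [S -> a S a]
yyaaaayaSayaaaayy ⇒ yyaaaayaayaaaayy   [S -> ε]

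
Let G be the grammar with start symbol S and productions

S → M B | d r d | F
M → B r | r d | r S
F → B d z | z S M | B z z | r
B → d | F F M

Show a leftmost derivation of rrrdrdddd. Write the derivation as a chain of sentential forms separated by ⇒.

S ⇒ MB ⇒ rSB ⇒ rMBB ⇒ rrSBB ⇒ rrMBBB ⇒ rrrSBBB ⇒ rrrdrdBBB ⇒ rrrdrddBB ⇒ rrrdrdddB ⇒ rrrdrdddd

S ⇒ MB   [S → M B]
MB ⇒ rSB   [M → r S]
rSB ⇒ rMBB   [S → M B]
rMBB ⇒ rrSBB   [M → r S]
rrSBB ⇒ rrMBBB   [S → M B]
rrMBBB ⇒ rrrSBBB   [M → r S]
rrrSBBB ⇒ rrrdrdBBB   [S → d r d]
rrrdrdBBB ⇒ rrrdrddBB   [B → d]
rrrdrddBB ⇒ rrrdrdddB   [B → d]
rrrdrdddB ⇒ rrrdrdddd   [B → d]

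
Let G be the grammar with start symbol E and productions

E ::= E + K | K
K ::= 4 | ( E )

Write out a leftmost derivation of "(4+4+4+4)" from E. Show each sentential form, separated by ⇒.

E⇒K⇒(E)⇒(E+K)⇒(E+K+K)⇒(E+K+K+K)⇒(K+K+K+K)⇒(4+K+K+K)⇒(4+4+K+K)⇒(4+4+4+K)⇒(4+4+4+4)

E ⇒ K   [E ::= K]
K ⇒ (E)   [K ::= ( E )]
(E) ⇒ (E+K)   [E ::= E + K]
(E+K) ⇒ (E+K+K)   [E ::= E + K]
(E+K+K) ⇒ (E+K+K+K)   [E ::= E + K]
(E+K+K+K) ⇒ (K+K+K+K)   [E ::= K]
(K+K+K+K) ⇒ (4+K+K+K)   [K ::= 4]
(4+K+K+K) ⇒ (4+4+K+K)   [K ::= 4]
(4+4+K+K) ⇒ (4+4+4+K)   [K ::= 4]
(4+4+4+K) ⇒ (4+4+4+4)   [K ::= 4]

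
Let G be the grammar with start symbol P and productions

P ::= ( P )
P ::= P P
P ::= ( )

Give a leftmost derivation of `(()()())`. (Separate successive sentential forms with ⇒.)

P⇒(P)⇒(PP)⇒(PPP)⇒(()PP)⇒(()()P)⇒(()()())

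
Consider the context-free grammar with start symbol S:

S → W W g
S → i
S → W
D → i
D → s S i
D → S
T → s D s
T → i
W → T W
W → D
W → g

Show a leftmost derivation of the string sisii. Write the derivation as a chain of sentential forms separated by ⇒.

S ⇒ W ⇒ TW ⇒ sDsW ⇒ sSsW ⇒ sisW ⇒ sisTW ⇒ sisiW ⇒ sisiD ⇒ sisii

S ⇒ W   [S → W]
W ⇒ TW   [W → T W]
TW ⇒ sDsW   [T → s D s]
sDsW ⇒ sSsW   [D → S]
sSsW ⇒ sisW   [S → i]
sisW ⇒ sisTW   [W → T W]
sisTW ⇒ sisiW   [T → i]
sisiW ⇒ sisiD   [W → D]
sisiD ⇒ sisii   [D → i]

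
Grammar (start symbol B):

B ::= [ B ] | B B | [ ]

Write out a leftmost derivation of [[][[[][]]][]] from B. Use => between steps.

B => [B] => [BB] => [BBB] => [[]BB] => [[][B]B] => [[][[B]]B] => [[][[BB]]B] => [[][[[]B]]B] => [[][[[][]]]B] => [[][[[][]]][]]

B => [B]   [B ::= [ B ]]
[B] => [BB]   [B ::= B B]
[BB] => [BBB]   [B ::= B B]
[BBB] => [[]BB]   [B ::= [ ]]
[[]BB] => [[][B]B]   [B ::= [ B ]]
[[][B]B] => [[][[B]]B]   [B ::= [ B ]]
[[][[B]]B] => [[][[BB]]B]   [B ::= B B]
[[][[BB]]B] => [[][[[]B]]B]   [B ::= [ ]]
[[][[[]B]]B] => [[][[[][]]]B]   [B ::= [ ]]
[[][[[][]]]B] => [[][[[][]]][]]   [B ::= [ ]]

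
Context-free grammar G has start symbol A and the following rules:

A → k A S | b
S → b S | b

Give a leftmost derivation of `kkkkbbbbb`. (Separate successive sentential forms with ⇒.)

A ⇒ kAS ⇒ kkASS ⇒ kkkASSS ⇒ kkkkASSSS ⇒ kkkkbSSSS ⇒ kkkkbbSSS ⇒ kkkkbbbSS ⇒ kkkkbbbbS ⇒ kkkkbbbbb

A ⇒ kAS   [A → k A S]
kAS ⇒ kkASS   [A → k A S]
kkASS ⇒ kkkASSS   [A → k A S]
kkkASSS ⇒ kkkkASSSS   [A → k A S]
kkkkASSSS ⇒ kkkkbSSSS   [A → b]
kkkkbSSSS ⇒ kkkkbbSSS   [S → b]
kkkkbbSSS ⇒ kkkkbbbSS   [S → b]
kkkkbbbSS ⇒ kkkkbbbbS   [S → b]
kkkkbbbbS ⇒ kkkkbbbbb   [S → b]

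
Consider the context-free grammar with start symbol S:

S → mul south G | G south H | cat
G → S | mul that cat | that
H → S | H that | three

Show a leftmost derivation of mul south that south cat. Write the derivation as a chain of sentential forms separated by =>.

S => mul south G   [S → mul south G]
mul south G => mul south S   [G → S]
mul south S => mul south G south H   [S → G south H]
mul south G south H => mul south that south H   [G → that]
mul south that south H => mul south that south S   [H → S]
mul south that south S => mul south that south cat   [S → cat]

S => mul south G => mul south S => mul south G south H => mul south that south H => mul south that south S => mul south that south cat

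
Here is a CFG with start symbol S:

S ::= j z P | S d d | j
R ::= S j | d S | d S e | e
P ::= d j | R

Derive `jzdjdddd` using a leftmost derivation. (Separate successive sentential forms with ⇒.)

S ⇒ jzP ⇒ jzR ⇒ jzdS ⇒ jzdSdd ⇒ jzdSdddd ⇒ jzdjdddd

S ⇒ jzP   [S ::= j z P]
jzP ⇒ jzR   [P ::= R]
jzR ⇒ jzdS   [R ::= d S]
jzdS ⇒ jzdSdd   [S ::= S d d]
jzdSdd ⇒ jzdSdddd   [S ::= S d d]
jzdSdddd ⇒ jzdjdddd   [S ::= j]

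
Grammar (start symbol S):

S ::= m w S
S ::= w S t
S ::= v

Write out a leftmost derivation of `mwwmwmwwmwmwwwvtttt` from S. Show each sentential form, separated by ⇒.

S ⇒ mwS ⇒ mwwSt ⇒ mwwmwSt ⇒ mwwmwmwSt ⇒ mwwmwmwwStt ⇒ mwwmwmwwmwStt ⇒ mwwmwmwwmwmwStt ⇒ mwwmwmwwmwmwwSttt ⇒ mwwmwmwwmwmwwwStttt ⇒ mwwmwmwwmwmwwwvtttt

S ⇒ mwS   [S ::= m w S]
mwS ⇒ mwwSt   [S ::= w S t]
mwwSt ⇒ mwwmwSt   [S ::= m w S]
mwwmwSt ⇒ mwwmwmwSt   [S ::= m w S]
mwwmwmwSt ⇒ mwwmwmwwStt   [S ::= w S t]
mwwmwmwwStt ⇒ mwwmwmwwmwStt   [S ::= m w S]
mwwmwmwwmwStt ⇒ mwwmwmwwmwmwStt   [S ::= m w S]
mwwmwmwwmwmwStt ⇒ mwwmwmwwmwmwwSttt   [S ::= w S t]
mwwmwmwwmwmwwSttt ⇒ mwwmwmwwmwmwwwStttt   [S ::= w S t]
mwwmwmwwmwmwwwStttt ⇒ mwwmwmwwmwmwwwvtttt   [S ::= v]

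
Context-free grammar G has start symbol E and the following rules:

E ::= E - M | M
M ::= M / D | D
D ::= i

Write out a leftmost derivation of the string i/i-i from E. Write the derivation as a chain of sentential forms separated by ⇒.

E ⇒ E-M ⇒ M-M ⇒ M/D-M ⇒ D/D-M ⇒ i/D-M ⇒ i/i-M ⇒ i/i-D ⇒ i/i-i

E ⇒ E-M   [E ::= E - M]
E-M ⇒ M-M   [E ::= M]
M-M ⇒ M/D-M   [M ::= M / D]
M/D-M ⇒ D/D-M   [M ::= D]
D/D-M ⇒ i/D-M   [D ::= i]
i/D-M ⇒ i/i-M   [D ::= i]
i/i-M ⇒ i/i-D   [M ::= D]
i/i-D ⇒ i/i-i   [D ::= i]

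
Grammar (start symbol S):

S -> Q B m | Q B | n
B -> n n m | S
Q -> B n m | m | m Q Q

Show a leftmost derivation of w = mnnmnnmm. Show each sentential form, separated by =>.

S => QBm   [S -> Q B m]
QBm => BnmBm   [Q -> B n m]
BnmBm => SnmBm   [B -> S]
SnmBm => QBnmBm   [S -> Q B]
QBnmBm => mBnmBm   [Q -> m]
mBnmBm => mSnmBm   [B -> S]
mSnmBm => mnnmBm   [S -> n]
mnnmBm => mnnmnnmm   [B -> n n m]

S => QBm => BnmBm => SnmBm => QBnmBm => mBnmBm => mSnmBm => mnnmBm => mnnmnnmm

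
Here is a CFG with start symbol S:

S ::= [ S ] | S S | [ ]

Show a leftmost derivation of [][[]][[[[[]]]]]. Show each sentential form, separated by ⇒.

S ⇒ SS ⇒ SSS ⇒ []SS ⇒ [][S]S ⇒ [][[]]S ⇒ [][[]][S] ⇒ [][[]][[S]] ⇒ [][[]][[[S]]] ⇒ [][[]][[[[S]]]] ⇒ [][[]][[[[[]]]]]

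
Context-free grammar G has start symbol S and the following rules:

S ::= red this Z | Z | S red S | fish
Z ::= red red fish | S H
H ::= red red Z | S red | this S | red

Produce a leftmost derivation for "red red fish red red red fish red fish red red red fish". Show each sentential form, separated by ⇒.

S ⇒ S red S ⇒ Z red S ⇒ red red fish red S ⇒ red red fish red S red S ⇒ red red fish red S red S red S ⇒ red red fish red Z red S red S ⇒ red red fish red red red fish red S red S ⇒ red red fish red red red fish red fish red S ⇒ red red fish red red red fish red fish red Z ⇒ red red fish red red red fish red fish red red red fish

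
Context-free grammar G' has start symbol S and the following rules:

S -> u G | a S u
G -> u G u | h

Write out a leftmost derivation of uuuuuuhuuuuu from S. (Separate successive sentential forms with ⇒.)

S ⇒ uG ⇒ uuGu ⇒ uuuGuu ⇒ uuuuGuuu ⇒ uuuuuGuuuu ⇒ uuuuuuGuuuuu ⇒ uuuuuuhuuuuu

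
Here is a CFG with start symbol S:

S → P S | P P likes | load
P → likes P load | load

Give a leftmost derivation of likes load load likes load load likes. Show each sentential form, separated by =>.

S => P P likes   [S → P P likes]
P P likes => likes P load P likes   [P → likes P load]
likes P load P likes => likes load load P likes   [P → load]
likes load load P likes => likes load load likes P load likes   [P → likes P load]
likes load load likes P load likes => likes load load likes load load likes   [P → load]

S => P P likes => likes P load P likes => likes load load P likes => likes load load likes P load likes => likes load load likes load load likes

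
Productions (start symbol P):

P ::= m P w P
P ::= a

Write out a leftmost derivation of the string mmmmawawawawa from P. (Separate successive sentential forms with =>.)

P => mPwP => mmPwPwP => mmmPwPwPwP => mmmmPwPwPwPwP => mmmmawPwPwPwP => mmmmawawPwPwP => mmmmawawawPwP => mmmmawawawawP => mmmmawawawawa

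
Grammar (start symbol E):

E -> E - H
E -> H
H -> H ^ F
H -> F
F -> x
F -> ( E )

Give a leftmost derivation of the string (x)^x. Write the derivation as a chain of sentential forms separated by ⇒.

E⇒H⇒H^F⇒F^F⇒(E)^F⇒(H)^F⇒(F)^F⇒(x)^F⇒(x)^x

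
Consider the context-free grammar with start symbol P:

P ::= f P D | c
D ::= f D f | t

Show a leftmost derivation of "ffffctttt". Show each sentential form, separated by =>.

P => fPD => ffPDD => fffPDDD => ffffPDDDD => ffffcDDDD => ffffctDDD => ffffcttDD => ffffctttD => ffffctttt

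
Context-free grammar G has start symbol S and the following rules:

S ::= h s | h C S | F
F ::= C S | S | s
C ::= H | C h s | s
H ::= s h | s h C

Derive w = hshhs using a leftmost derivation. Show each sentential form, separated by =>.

S => hCS => hHS => hshS => hshhs

S => hCS   [S ::= h C S]
hCS => hHS   [C ::= H]
hHS => hshS   [H ::= s h]
hshS => hshhs   [S ::= h s]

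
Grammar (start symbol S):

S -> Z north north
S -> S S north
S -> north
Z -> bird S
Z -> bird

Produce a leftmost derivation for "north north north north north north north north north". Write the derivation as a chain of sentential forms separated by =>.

S => S S north => S S north S north => S S north S north S north => S S north S north S north S north => north S north S north S north S north => north north north S north S north S north => north north north north north S north S north => north north north north north north north S north => north north north north north north north north north

S => S S north   [S -> S S north]
S S north => S S north S north   [S -> S S north]
S S north S north => S S north S north S north   [S -> S S north]
S S north S north S north => S S north S north S north S north   [S -> S S north]
S S north S north S north S north => north S north S north S north S north   [S -> north]
north S north S north S north S north => north north north S north S north S north   [S -> north]
north north north S north S north S north => north north north north north S north S north   [S -> north]
north north north north north S north S north => north north north north north north north S north   [S -> north]
north north north north north north north S north => north north north north north north north north north   [S -> north]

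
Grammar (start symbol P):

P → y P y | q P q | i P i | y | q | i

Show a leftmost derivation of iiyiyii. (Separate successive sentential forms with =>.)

P => iPi   [P → i P i]
iPi => iiPii   [P → i P i]
iiPii => iiyPyii   [P → y P y]
iiyPyii => iiyiyii   [P → i]

P => iPi => iiPii => iiyPyii => iiyiyii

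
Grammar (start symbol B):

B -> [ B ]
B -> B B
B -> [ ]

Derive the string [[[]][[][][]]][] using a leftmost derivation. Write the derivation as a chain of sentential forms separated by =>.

B => BB => [B]B => [BB]B => [[B]B]B => [[[]]B]B => [[[]][B]]B => [[[]][BB]]B => [[[]][BBB]]B => [[[]][[]BB]]B => [[[]][[][]B]]B => [[[]][[][][]]]B => [[[]][[][][]]][]

B => BB   [B -> B B]
BB => [B]B   [B -> [ B ]]
[B]B => [BB]B   [B -> B B]
[BB]B => [[B]B]B   [B -> [ B ]]
[[B]B]B => [[[]]B]B   [B -> [ ]]
[[[]]B]B => [[[]][B]]B   [B -> [ B ]]
[[[]][B]]B => [[[]][BB]]B   [B -> B B]
[[[]][BB]]B => [[[]][BBB]]B   [B -> B B]
[[[]][BBB]]B => [[[]][[]BB]]B   [B -> [ ]]
[[[]][[]BB]]B => [[[]][[][]B]]B   [B -> [ ]]
[[[]][[][]B]]B => [[[]][[][][]]]B   [B -> [ ]]
[[[]][[][][]]]B => [[[]][[][][]]][]   [B -> [ ]]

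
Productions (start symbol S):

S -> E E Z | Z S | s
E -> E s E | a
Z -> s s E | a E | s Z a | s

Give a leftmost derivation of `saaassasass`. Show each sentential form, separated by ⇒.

S ⇒ ZS ⇒ sZaS ⇒ saEaS ⇒ saaaS ⇒ saaaZS ⇒ saaassES ⇒ saaassEsES ⇒ saaassasES ⇒ saaassasaS ⇒ saaassasaZS ⇒ saaassasasS ⇒ saaassasass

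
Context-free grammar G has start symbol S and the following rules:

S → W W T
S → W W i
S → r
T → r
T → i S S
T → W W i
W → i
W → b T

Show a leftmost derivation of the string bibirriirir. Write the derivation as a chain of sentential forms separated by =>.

S=>WWT=>bTWT=>biSSWT=>biWWiSWT=>bibTWiSWT=>bibiSSWiSWT=>bibirSWiSWT=>bibirrWiSWT=>bibirriiSWT=>bibirriirWT=>bibirriiriT=>bibirriirir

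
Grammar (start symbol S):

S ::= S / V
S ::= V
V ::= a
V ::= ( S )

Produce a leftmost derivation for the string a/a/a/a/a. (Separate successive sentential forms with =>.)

S=>S/V=>S/V/V=>S/V/V/V=>S/V/V/V/V=>V/V/V/V/V=>a/V/V/V/V=>a/a/V/V/V=>a/a/a/V/V=>a/a/a/a/V=>a/a/a/a/a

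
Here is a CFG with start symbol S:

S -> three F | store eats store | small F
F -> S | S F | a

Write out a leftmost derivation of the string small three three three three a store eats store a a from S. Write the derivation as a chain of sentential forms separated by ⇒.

S ⇒ small F ⇒ small S F ⇒ small three F F ⇒ small three S F ⇒ small three three F F ⇒ small three three S F F ⇒ small three three three F F F ⇒ small three three three S F F F ⇒ small three three three three F F F F ⇒ small three three three three a F F F ⇒ small three three three three a S F F ⇒ small three three three three a store eats store F F ⇒ small three three three three a store eats store a F ⇒ small three three three three a store eats store a a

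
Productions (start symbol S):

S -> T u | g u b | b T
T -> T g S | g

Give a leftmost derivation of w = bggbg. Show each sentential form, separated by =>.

S => bT => bTgS => bggS => bggbT => bggbg

S => bT   [S -> b T]
bT => bTgS   [T -> T g S]
bTgS => bggS   [T -> g]
bggS => bggbT   [S -> b T]
bggbT => bggbg   [T -> g]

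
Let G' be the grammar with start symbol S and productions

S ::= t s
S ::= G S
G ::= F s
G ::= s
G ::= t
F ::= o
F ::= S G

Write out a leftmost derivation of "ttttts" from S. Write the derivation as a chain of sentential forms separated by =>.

S=>GS=>tS=>tGS=>ttS=>ttGS=>tttS=>tttGS=>ttttS=>ttttts

S => GS   [S ::= G S]
GS => tS   [G ::= t]
tS => tGS   [S ::= G S]
tGS => ttS   [G ::= t]
ttS => ttGS   [S ::= G S]
ttGS => tttS   [G ::= t]
tttS => tttGS   [S ::= G S]
tttGS => ttttS   [G ::= t]
ttttS => ttttts   [S ::= t s]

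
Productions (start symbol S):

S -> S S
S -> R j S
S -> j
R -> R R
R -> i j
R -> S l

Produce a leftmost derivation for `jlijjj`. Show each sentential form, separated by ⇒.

S ⇒ RjS   [S -> R j S]
RjS ⇒ RRjS   [R -> R R]
RRjS ⇒ SlRjS   [R -> S l]
SlRjS ⇒ jlRjS   [S -> j]
jlRjS ⇒ jlijjS   [R -> i j]
jlijjS ⇒ jlijjj   [S -> j]

S ⇒ RjS ⇒ RRjS ⇒ SlRjS ⇒ jlRjS ⇒ jlijjS ⇒ jlijjj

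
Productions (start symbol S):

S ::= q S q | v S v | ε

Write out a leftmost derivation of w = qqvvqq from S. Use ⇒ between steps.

S⇒qSq⇒qqSqq⇒qqvSvqq⇒qqvvqq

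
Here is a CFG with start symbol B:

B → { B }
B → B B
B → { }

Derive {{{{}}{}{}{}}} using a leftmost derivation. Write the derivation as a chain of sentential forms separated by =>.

B => {B}   [B → { B }]
{B} => {{B}}   [B → { B }]
{{B}} => {{BB}}   [B → B B]
{{BB}} => {{BBB}}   [B → B B]
{{BBB}} => {{{B}BB}}   [B → { B }]
{{{B}BB}} => {{{{}}BB}}   [B → { }]
{{{{}}BB}} => {{{{}}BBB}}   [B → B B]
{{{{}}BBB}} => {{{{}}{}BB}}   [B → { }]
{{{{}}{}BB}} => {{{{}}{}{}B}}   [B → { }]
{{{{}}{}{}B}} => {{{{}}{}{}{}}}   [B → { }]

B => {B} => {{B}} => {{BB}} => {{BBB}} => {{{B}BB}} => {{{{}}BB}} => {{{{}}BBB}} => {{{{}}{}BB}} => {{{{}}{}{}B}} => {{{{}}{}{}{}}}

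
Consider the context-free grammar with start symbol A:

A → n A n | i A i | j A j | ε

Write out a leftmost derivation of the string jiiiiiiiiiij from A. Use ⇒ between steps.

A ⇒ jAj   [A → j A j]
jAj ⇒ jiAij   [A → i A i]
jiAij ⇒ jiiAiij   [A → i A i]
jiiAiij ⇒ jiiiAiiij   [A → i A i]
jiiiAiiij ⇒ jiiiiAiiiij   [A → i A i]
jiiiiAiiiij ⇒ jiiiiiAiiiiij   [A → i A i]
jiiiiiAiiiiij ⇒ jiiiiiiiiiij   [A → ε]

A ⇒ jAj ⇒ jiAij ⇒ jiiAiij ⇒ jiiiAiiij ⇒ jiiiiAiiiij ⇒ jiiiiiAiiiiij ⇒ jiiiiiiiiiij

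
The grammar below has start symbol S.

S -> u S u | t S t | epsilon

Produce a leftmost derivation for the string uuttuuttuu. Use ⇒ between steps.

S ⇒ uSu   [S -> u S u]
uSu ⇒ uuSuu   [S -> u S u]
uuSuu ⇒ uutStuu   [S -> t S t]
uutStuu ⇒ uuttSttuu   [S -> t S t]
uuttSttuu ⇒ uuttuSuttuu   [S -> u S u]
uuttuSuttuu ⇒ uuttuuttuu   [S -> epsilon]

S ⇒ uSu ⇒ uuSuu ⇒ uutStuu ⇒ uuttSttuu ⇒ uuttuSuttuu ⇒ uuttuuttuu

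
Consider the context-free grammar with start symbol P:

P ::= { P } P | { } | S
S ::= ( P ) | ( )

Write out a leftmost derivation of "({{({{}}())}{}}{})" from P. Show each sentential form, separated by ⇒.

P⇒S⇒(P)⇒({P}P)⇒({{P}P}P)⇒({{S}P}P)⇒({{(P)}P}P)⇒({{({P}P)}P}P)⇒({{({{}}P)}P}P)⇒({{({{}}S)}P}P)⇒({{({{}}())}P}P)⇒({{({{}}())}{}}P)⇒({{({{}}())}{}}{})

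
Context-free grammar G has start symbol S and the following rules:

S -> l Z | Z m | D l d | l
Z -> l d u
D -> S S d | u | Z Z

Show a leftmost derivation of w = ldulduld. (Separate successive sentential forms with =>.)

S => Dld   [S -> D l d]
Dld => ZZld   [D -> Z Z]
ZZld => lduZld   [Z -> l d u]
lduZld => ldulduld   [Z -> l d u]

S=>Dld=>ZZld=>lduZld=>ldulduld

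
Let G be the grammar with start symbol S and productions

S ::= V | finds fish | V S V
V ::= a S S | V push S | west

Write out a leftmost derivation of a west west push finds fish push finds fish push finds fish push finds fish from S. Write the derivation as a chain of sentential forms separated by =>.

S => V   [S ::= V]
V => V push S   [V ::= V push S]
V push S => V push S push S   [V ::= V push S]
V push S push S => a S S push S push S   [V ::= a S S]
a S S push S push S => a V S push S push S   [S ::= V]
a V S push S push S => a west S push S push S   [V ::= west]
a west S push S push S => a west V push S push S   [S ::= V]
a west V push S push S => a west V push S push S push S   [V ::= V push S]
a west V push S push S push S => a west V push S push S push S push S   [V ::= V push S]
a west V push S push S push S push S => a west west push S push S push S push S   [V ::= west]
a west west push S push S push S push S => a west west push finds fish push S push S push S   [S ::= finds fish]
a west west push finds fish push S push S push S => a west west push finds fish push finds fish push S push S   [S ::= finds fish]
a west west push finds fish push finds fish push S push S => a west west push finds fish push finds fish push finds fish push S   [S ::= finds fish]
a west west push finds fish push finds fish push finds fish push S => a west west push finds fish push finds fish push finds fish push finds fish   [S ::= finds fish]

S => V => V push S => V push S push S => a S S push S push S => a V S push S push S => a west S push S push S => a west V push S push S => a west V push S push S push S => a west V push S push S push S push S => a west west push S push S push S push S => a west west push finds fish push S push S push S => a west west push finds fish push finds fish push S push S => a west west push finds fish push finds fish push finds fish push S => a west west push finds fish push finds fish push finds fish push finds fish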